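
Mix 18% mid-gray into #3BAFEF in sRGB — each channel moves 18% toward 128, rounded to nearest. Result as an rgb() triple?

rgb(71, 167, 219)

#3BAFEF is rgb(59, 175, 239).
An 18% tone moves each channel 18% toward 128:
  R: 59 + 0.18×(128−59) = 59 + 12.42 = 71.42 → 71
  G: 175 + 0.18×(128−175) = 175 − 8.46 = 166.54 → 167
  B: 239 − 19.98 = 219.02 → 219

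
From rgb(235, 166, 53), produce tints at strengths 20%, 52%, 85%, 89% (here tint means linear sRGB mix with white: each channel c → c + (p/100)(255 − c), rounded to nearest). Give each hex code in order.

#EFB85D, #F5D49E, #FCF2E1, #FDF5E9

20%: (235 + 4 = 239→239, 166 + 17.8 = 183.8→184, 53 + 40.4 = 93.4→93) → #EFB85D
52%: (235 + 10.4 = 245.4→245, 166 + 46.28 = 212.28→212, 53 + 105.04 = 158.04→158) → #F5D49E
85%: (235 + 17 = 252→252, 166 + 75.65 = 241.65→242, 53 + 171.7 = 224.7→225) → #FCF2E1
89%: (235 + 17.8 = 252.8→253, 166 + 79.21 = 245.21→245, 53 + 179.78 = 232.78→233) → #FDF5E9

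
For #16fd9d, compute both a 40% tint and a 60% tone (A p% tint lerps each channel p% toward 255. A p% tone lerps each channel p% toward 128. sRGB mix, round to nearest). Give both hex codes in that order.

#16fd9d is rgb(22, 253, 157).
40% tint:
  R: 22 + 93.2 = 115.2 → 115
  G: 253 + 0.4×(255−253) = 253 + 0.8 = 253.8 → 254
  B: 157 + 39.2 = 196.2 → 196
  → #73fec4
60% tone:
  R: 22 + 63.6 = 85.6 → 86
  G: 253 + 0.6×(128−253) = 253 − 75 = 178 → 178
  B: 157 + 0.6×(128−157) = 157 − 17.4 = 139.6 → 140
  → #56b28c

#73fec4, #56b28c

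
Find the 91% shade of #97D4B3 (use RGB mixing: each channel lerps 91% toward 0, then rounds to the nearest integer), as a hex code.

#0E1310

#97D4B3 is rgb(151, 212, 179).
Per channel, c → c + 0.91(0 − c):
  R: 151 + 0.91×(0−151) = 151 − 137.41 = 13.59 → 14
  G: 212 − 192.92 = 19.08 → 19
  B: 179 − 162.89 = 16.11 → 16
rgb(14, 19, 16) = #0E1310.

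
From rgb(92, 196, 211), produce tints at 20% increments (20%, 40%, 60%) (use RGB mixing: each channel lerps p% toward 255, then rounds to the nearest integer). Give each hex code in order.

#7dd0dc, #9ddce5, #bee7ed

20%: (92 + 32.6 = 124.6→125, 196 + 11.8 = 207.8→208, 211 + 8.8 = 219.8→220) → #7dd0dc
40%: (92 + 65.2 = 157.2→157, 196 + 23.6 = 219.6→220, 211 + 17.6 = 228.6→229) → #9ddce5
60%: (92 + 97.8 = 189.8→190, 196 + 35.4 = 231.4→231, 211 + 26.4 = 237.4→237) → #bee7ed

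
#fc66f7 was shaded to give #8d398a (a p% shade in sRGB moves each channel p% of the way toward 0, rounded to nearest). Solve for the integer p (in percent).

44%

#fc66f7 is rgb(252, 102, 247); #8d398a is rgb(141, 57, 138).
On the R channel (widest range): 141 ≈ 252 + (p/100)(0 − 252), so p ≈ 100×(141 − 252)/(0 − 252) = -11100/-252 = 44.05.
p = 44 reproduces all three channels after rounding.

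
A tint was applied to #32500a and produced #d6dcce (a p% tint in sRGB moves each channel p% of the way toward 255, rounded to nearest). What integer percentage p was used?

#32500a is rgb(50, 80, 10); #d6dcce is rgb(214, 220, 206).
On the B channel (widest range): 206 ≈ 10 + (p/100)(255 − 10), so p ≈ 100×(206 − 10)/(255 − 10) = 19600/245 = 80.00.
p = 80 reproduces all three channels after rounding.

80%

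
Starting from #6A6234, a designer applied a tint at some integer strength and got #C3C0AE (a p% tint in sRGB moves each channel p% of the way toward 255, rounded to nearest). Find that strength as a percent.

#6A6234 is rgb(106, 98, 52); #C3C0AE is rgb(195, 192, 174).
On the B channel (widest range): 174 ≈ 52 + (p/100)(255 − 52), so p ≈ 100×(174 − 52)/(255 − 52) = 12200/203 = 60.10.
p = 60 reproduces all three channels after rounding.

60%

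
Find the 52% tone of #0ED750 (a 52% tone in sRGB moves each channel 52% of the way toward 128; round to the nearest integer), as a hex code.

#49AA69

#0ED750 is rgb(14, 215, 80).
Per channel, c → c + 0.52(128 − c):
  R: 14 + 0.52×(128−14) = 14 + 59.28 = 73.28 → 73
  G: 215 − 45.24 = 169.76 → 170
  B: 80 + 0.52×(128−80) = 80 + 24.96 = 104.96 → 105
rgb(73, 170, 105) = #49AA69.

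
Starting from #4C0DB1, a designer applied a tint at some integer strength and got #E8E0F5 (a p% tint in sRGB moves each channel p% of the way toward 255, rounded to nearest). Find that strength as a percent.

#4C0DB1 is rgb(76, 13, 177); #E8E0F5 is rgb(232, 224, 245).
On the G channel (widest range): 224 ≈ 13 + (p/100)(255 − 13), so p ≈ 100×(224 − 13)/(255 − 13) = 21100/242 = 87.19.
p = 87 reproduces all three channels after rounding.

87%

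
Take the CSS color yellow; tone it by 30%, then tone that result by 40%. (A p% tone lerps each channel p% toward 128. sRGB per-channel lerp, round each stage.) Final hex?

#B5B54A

CSS yellow is rgb(255, 255, 0).
A 30% tone moves each channel 30% toward 128:
  R: 255 + 0.3×(128−255) = 255 − 38.1 = 216.9 → 217
  G: 255 + 0.3×(128−255) = 255 − 38.1 = 216.9 → 217
  B: 0 + 0.3×(128−0) = 0 + 38.4 = 38.4 → 38
After the tone: rgb(217, 217, 38) = #D9D926.
A 40% tone moves each channel 40% toward 128:
  R: 217 − 35.6 = 181.4 → 181
  G: 217 + 0.4×(128−217) = 217 − 35.6 = 181.4 → 181
  B: 38 + 0.4×(128−38) = 38 + 36 = 74 → 74
rgb(181, 181, 74) = #B5B54A.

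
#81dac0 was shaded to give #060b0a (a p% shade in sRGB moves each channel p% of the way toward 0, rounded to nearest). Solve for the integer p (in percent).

#81dac0 is rgb(129, 218, 192); #060b0a is rgb(6, 11, 10).
On the G channel (widest range): 11 ≈ 218 + (p/100)(0 − 218), so p ≈ 100×(11 − 218)/(0 − 218) = -20700/-218 = 94.95.
p = 95 reproduces all three channels after rounding.

95%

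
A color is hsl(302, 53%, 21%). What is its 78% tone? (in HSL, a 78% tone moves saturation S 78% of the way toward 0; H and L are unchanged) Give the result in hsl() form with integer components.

hsl(302, 12%, 21%)

S moves 78% from 53 toward 0: 53 − 41.34 = 11.66 → 12.
H and L are unchanged.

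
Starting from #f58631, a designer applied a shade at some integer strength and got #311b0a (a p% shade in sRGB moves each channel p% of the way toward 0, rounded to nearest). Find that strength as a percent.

#f58631 is rgb(245, 134, 49); #311b0a is rgb(49, 27, 10).
On the R channel (widest range): 49 ≈ 245 + (p/100)(0 − 245), so p ≈ 100×(49 − 245)/(0 − 245) = -19600/-245 = 80.00.
p = 80 reproduces all three channels after rounding.

80%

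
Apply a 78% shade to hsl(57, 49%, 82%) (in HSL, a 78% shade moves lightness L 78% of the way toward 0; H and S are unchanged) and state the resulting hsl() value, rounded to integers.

L moves 78% from 82 toward 0: 82 − 63.96 = 18.04 → 18.
H and S are unchanged.

hsl(57, 49%, 18%)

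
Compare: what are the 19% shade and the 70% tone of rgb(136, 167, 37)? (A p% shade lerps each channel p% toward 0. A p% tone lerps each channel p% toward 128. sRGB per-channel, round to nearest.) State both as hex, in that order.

19% shade:
  R: 136 + 0.19×(0−136) = 136 − 25.84 = 110.16 → 110
  G: 167 − 31.73 = 135.27 → 135
  B: 37 + 0.19×(0−37) = 37 − 7.03 = 29.97 → 30
  → #6e871e
70% tone:
  R: 136 − 5.6 = 130.4 → 130
  G: 167 + 0.7×(128−167) = 167 − 27.3 = 139.7 → 140
  B: 37 + 0.7×(128−37) = 37 + 63.7 = 100.7 → 101
  → #828c65

#6e871e, #828c65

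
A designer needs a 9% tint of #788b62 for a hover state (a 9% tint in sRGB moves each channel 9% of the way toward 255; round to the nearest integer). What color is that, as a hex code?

#788b62 is rgb(120, 139, 98).
A 9% tint moves each channel 9% toward 255:
  R: 120 + 0.09×(255−120) = 120 + 12.15 = 132.15 → 132
  G: 139 + 10.44 = 149.44 → 149
  B: 98 + 14.13 = 112.13 → 112
rgb(132, 149, 112) = #849570.

#849570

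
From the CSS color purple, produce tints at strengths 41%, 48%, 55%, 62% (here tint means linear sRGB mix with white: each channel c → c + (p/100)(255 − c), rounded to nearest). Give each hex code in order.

#B469B4, #BD7ABD, #C68CC6, #CF9ECF

CSS purple is rgb(128, 0, 128).
41%: (128 + 52.07 = 180.07→180, 0 + 104.55 = 104.55→105, 128 + 52.07 = 180.07→180) → #B469B4
48%: (128 + 60.96 = 188.96→189, 0 + 122.4 = 122.4→122, 128 + 60.96 = 188.96→189) → #BD7ABD
55%: (128 + 69.85 = 197.85→198, 0 + 140.25 = 140.25→140, 128 + 69.85 = 197.85→198) → #C68CC6
62%: (128 + 78.74 = 206.74→207, 0 + 158.1 = 158.1→158, 128 + 78.74 = 206.74→207) → #CF9ECF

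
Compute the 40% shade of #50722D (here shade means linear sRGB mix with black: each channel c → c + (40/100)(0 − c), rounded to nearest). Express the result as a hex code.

#50722D is rgb(80, 114, 45).
Per channel, c → c + 0.4(0 − c):
  R: 80 + 0.4×(0−80) = 80 − 32 = 48 → 48
  G: 114 − 45.6 = 68.4 → 68
  B: 45 + 0.4×(0−45) = 45 − 18 = 27 → 27
rgb(48, 68, 27) = #30441B.

#30441B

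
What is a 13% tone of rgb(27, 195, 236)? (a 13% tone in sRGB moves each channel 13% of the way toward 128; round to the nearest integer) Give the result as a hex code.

A 13% tone moves each channel 13% toward 128:
  R: 27 + 0.13×(128−27) = 27 + 13.13 = 40.13 → 40
  G: 195 + 0.13×(128−195) = 195 − 8.71 = 186.29 → 186
  B: 236 + 0.13×(128−236) = 236 − 14.04 = 221.96 → 222
rgb(40, 186, 222) = #28BADE.

#28BADE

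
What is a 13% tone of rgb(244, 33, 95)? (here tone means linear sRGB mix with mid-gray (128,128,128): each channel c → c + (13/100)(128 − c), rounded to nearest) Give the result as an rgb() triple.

rgb(229, 45, 99)

A 13% tone moves each channel 13% toward 128:
  R: 244 − 15.08 = 228.92 → 229
  G: 33 + 12.35 = 45.35 → 45
  B: 95 + 4.29 = 99.29 → 99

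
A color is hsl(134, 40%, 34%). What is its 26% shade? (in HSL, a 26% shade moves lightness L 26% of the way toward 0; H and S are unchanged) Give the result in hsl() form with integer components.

L moves 26% from 34 toward 0: 34 − 8.84 = 25.16 → 25.
H and S are unchanged.

hsl(134, 40%, 25%)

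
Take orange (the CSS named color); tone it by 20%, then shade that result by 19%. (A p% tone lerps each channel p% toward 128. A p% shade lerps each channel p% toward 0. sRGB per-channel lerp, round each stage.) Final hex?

CSS orange is rgb(255, 165, 0).
Per channel, c → c + 0.2(128 − c):
  R: 255 − 25.4 = 229.6 → 230
  G: 165 − 7.4 = 157.6 → 158
  B: 0 + 25.6 = 25.6 → 26
After the tone: rgb(230, 158, 26) = #e69e1a.
Per channel, c → c + 0.19(0 − c):
  R: 230 + 0.19×(0−230) = 230 − 43.7 = 186.3 → 186
  G: 158 + 0.19×(0−158) = 158 − 30.02 = 127.98 → 128
  B: 26 + 0.19×(0−26) = 26 − 4.94 = 21.06 → 21
rgb(186, 128, 21) = #ba8015.

#ba8015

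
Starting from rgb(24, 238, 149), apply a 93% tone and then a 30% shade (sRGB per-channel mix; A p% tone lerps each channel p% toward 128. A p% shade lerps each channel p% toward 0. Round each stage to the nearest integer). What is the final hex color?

Per channel, c → c + 0.93(128 − c):
  R: 24 + 96.72 = 120.72 → 121
  G: 238 − 102.3 = 135.7 → 136
  B: 149 + 0.93×(128−149) = 149 − 19.53 = 129.47 → 129
After the tone: rgb(121, 136, 129) = #798881.
Lerp each channel 30% toward 0:
  R: 121 − 36.3 = 84.7 → 85
  G: 136 + 0.3×(0−136) = 136 − 40.8 = 95.2 → 95
  B: 129 + 0.3×(0−129) = 129 − 38.7 = 90.3 → 90
rgb(85, 95, 90) = #555F5A.

#555F5A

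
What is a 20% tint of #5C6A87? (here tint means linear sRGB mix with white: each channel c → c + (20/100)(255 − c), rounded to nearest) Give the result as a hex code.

#7D889F

#5C6A87 is rgb(92, 106, 135).
A 20% tint moves each channel 20% toward 255:
  R: 92 + 0.2×(255−92) = 92 + 32.6 = 124.6 → 125
  G: 106 + 0.2×(255−106) = 106 + 29.8 = 135.8 → 136
  B: 135 + 24 = 159 → 159
rgb(125, 136, 159) = #7D889F.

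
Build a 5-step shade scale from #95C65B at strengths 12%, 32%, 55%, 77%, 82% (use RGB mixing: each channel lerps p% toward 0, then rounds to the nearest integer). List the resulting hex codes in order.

#95C65B is rgb(149, 198, 91).
12%: (149 − 17.88 = 131.12→131, 198 − 23.76 = 174.24→174, 91 − 10.92 = 80.08→80) → #83AE50
32%: (149 − 47.68 = 101.32→101, 198 − 63.36 = 134.64→135, 91 − 29.12 = 61.88→62) → #65873E
55%: (149 − 81.95 = 67.05→67, 198 − 108.9 = 89.1→89, 91 − 50.05 = 40.95→41) → #435929
77%: (149 − 114.73 = 34.27→34, 198 − 152.46 = 45.54→46, 91 − 70.07 = 20.93→21) → #222E15
82%: (149 − 122.18 = 26.82→27, 198 − 162.36 = 35.64→36, 91 − 74.62 = 16.38→16) → #1B2410

#83AE50, #65873E, #435929, #222E15, #1B2410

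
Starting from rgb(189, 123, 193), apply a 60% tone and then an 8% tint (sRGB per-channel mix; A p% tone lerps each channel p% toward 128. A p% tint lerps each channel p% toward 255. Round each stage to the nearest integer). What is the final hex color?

#A088A2

Per channel, c → c + 0.6(128 − c):
  R: 189 − 36.6 = 152.4 → 152
  G: 123 + 0.6×(128−123) = 123 + 3 = 126 → 126
  B: 193 + 0.6×(128−193) = 193 − 39 = 154 → 154
After the tone: rgb(152, 126, 154) = #987E9A.
An 8% tint moves each channel 8% toward 255:
  R: 152 + 0.08×(255−152) = 152 + 8.24 = 160.24 → 160
  G: 126 + 10.32 = 136.32 → 136
  B: 154 + 0.08×(255−154) = 154 + 8.08 = 162.08 → 162
rgb(160, 136, 162) = #A088A2.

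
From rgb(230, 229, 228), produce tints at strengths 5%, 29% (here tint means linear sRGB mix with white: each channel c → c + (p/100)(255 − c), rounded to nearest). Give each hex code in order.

5%: (230 + 1.25 = 231.25→231, 229 + 1.3 = 230.3→230, 228 + 1.35 = 229.35→229) → #E7E6E5
29%: (230 + 7.25 = 237.25→237, 229 + 7.54 = 236.54→237, 228 + 7.83 = 235.83→236) → #EDEDEC

#E7E6E5, #EDEDEC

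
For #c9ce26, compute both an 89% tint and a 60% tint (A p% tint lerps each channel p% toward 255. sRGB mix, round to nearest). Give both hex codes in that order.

#f9fae7, #e9eba8

#c9ce26 is rgb(201, 206, 38).
89% tint:
  R: 201 + 48.06 = 249.06 → 249
  G: 206 + 43.61 = 249.61 → 250
  B: 38 + 193.13 = 231.13 → 231
  → #f9fae7
60% tint:
  R: 201 + 0.6×(255−201) = 201 + 32.4 = 233.4 → 233
  G: 206 + 29.4 = 235.4 → 235
  B: 38 + 0.6×(255−38) = 38 + 130.2 = 168.2 → 168
  → #e9eba8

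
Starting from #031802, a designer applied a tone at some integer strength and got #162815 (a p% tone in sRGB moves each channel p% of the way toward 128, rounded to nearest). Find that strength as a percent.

15%

#031802 is rgb(3, 24, 2); #162815 is rgb(22, 40, 21).
On the B channel (widest range): 21 ≈ 2 + (p/100)(128 − 2), so p ≈ 100×(21 − 2)/(128 − 2) = 1900/126 = 15.08.
p = 15 reproduces all three channels after rounding.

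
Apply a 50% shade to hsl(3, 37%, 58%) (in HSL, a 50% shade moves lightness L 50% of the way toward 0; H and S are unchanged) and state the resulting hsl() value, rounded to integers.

L moves 50% from 58 toward 0: 58 − 29 = 29 → 29.
H and S are unchanged.

hsl(3, 37%, 29%)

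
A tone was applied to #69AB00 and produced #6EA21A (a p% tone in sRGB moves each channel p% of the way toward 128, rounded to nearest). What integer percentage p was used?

20%

#69AB00 is rgb(105, 171, 0); #6EA21A is rgb(110, 162, 26).
On the B channel (widest range): 26 ≈ 0 + (p/100)(128 − 0), so p ≈ 100×(26 − 0)/(128 − 0) = 2600/128 = 20.31.
p = 20 reproduces all three channels after rounding.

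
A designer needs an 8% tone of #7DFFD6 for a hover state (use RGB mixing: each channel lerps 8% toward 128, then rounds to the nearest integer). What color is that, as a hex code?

#7DFFD6 is rgb(125, 255, 214).
Per channel, c → c + 0.08(128 − c):
  R: 125 + 0.24 = 125.24 → 125
  G: 255 + 0.08×(128−255) = 255 − 10.16 = 244.84 → 245
  B: 214 − 6.88 = 207.12 → 207
rgb(125, 245, 207) = #7DF5CF.

#7DF5CF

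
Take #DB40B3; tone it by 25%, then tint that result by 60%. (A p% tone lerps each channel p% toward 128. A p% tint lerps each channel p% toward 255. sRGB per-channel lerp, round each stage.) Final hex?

#E7B9DB

#DB40B3 is rgb(219, 64, 179).
Lerp each channel 25% toward 128:
  R: 219 − 22.75 = 196.25 → 196
  G: 64 + 0.25×(128−64) = 64 + 16 = 80 → 80
  B: 179 − 12.75 = 166.25 → 166
After the tone: rgb(196, 80, 166) = #C450A6.
A 60% tint moves each channel 60% toward 255:
  R: 196 + 35.4 = 231.4 → 231
  G: 80 + 105 = 185 → 185
  B: 166 + 0.6×(255−166) = 166 + 53.4 = 219.4 → 219
rgb(231, 185, 219) = #E7B9DB.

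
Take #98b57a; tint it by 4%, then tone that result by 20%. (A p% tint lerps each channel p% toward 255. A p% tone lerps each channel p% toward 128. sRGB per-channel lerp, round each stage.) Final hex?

#98b57a is rgb(152, 181, 122).
Per channel, c → c + 0.04(255 − c):
  R: 152 + 0.04×(255−152) = 152 + 4.12 = 156.12 → 156
  G: 181 + 2.96 = 183.96 → 184
  B: 122 + 0.04×(255−122) = 122 + 5.32 = 127.32 → 127
After the tint: rgb(156, 184, 127) = #9cb87f.
Per channel, c → c + 0.2(128 − c):
  R: 156 + 0.2×(128−156) = 156 − 5.6 = 150.4 → 150
  G: 184 + 0.2×(128−184) = 184 − 11.2 = 172.8 → 173
  B: 127 + 0.2 = 127.2 → 127
rgb(150, 173, 127) = #96ad7f.

#96ad7f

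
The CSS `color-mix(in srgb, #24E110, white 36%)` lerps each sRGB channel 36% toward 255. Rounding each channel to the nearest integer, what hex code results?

#24E110 is rgb(36, 225, 16).
A 36% tint moves each channel 36% toward 255:
  R: 36 + 0.36×(255−36) = 36 + 78.84 = 114.84 → 115
  G: 225 + 0.36×(255−225) = 225 + 10.8 = 235.8 → 236
  B: 16 + 0.36×(255−16) = 16 + 86.04 = 102.04 → 102
rgb(115, 236, 102) = #73EC66.

#73EC66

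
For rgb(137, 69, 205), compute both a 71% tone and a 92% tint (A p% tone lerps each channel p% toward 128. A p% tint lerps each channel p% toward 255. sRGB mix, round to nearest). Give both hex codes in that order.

#836f96, #f6f0fb

71% tone:
  R: 137 + 0.71×(128−137) = 137 − 6.39 = 130.61 → 131
  G: 69 + 41.89 = 110.89 → 111
  B: 205 + 0.71×(128−205) = 205 − 54.67 = 150.33 → 150
  → #836f96
92% tint:
  R: 137 + 108.56 = 245.56 → 246
  G: 69 + 0.92×(255−69) = 69 + 171.12 = 240.12 → 240
  B: 205 + 0.92×(255−205) = 205 + 46 = 251 → 251
  → #f6f0fb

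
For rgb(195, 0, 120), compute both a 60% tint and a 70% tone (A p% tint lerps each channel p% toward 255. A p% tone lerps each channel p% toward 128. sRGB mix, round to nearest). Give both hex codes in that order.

60% tint:
  R: 195 + 0.6×(255−195) = 195 + 36 = 231 → 231
  G: 0 + 153 = 153 → 153
  B: 120 + 81 = 201 → 201
  → #E799C9
70% tone:
  R: 195 − 46.9 = 148.1 → 148
  G: 0 + 89.6 = 89.6 → 90
  B: 120 + 0.7×(128−120) = 120 + 5.6 = 125.6 → 126
  → #945A7E

#E799C9, #945A7E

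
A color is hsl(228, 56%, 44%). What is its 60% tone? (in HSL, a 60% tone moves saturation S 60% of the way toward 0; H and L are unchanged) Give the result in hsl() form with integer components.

hsl(228, 22%, 44%)

S moves 60% from 56 toward 0: 56 − 33.6 = 22.4 → 22.
H and L are unchanged.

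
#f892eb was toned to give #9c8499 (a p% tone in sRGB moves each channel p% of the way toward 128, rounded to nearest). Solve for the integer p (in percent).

#f892eb is rgb(248, 146, 235); #9c8499 is rgb(156, 132, 153).
On the R channel (widest range): 156 ≈ 248 + (p/100)(128 − 248), so p ≈ 100×(156 − 248)/(128 − 248) = -9200/-120 = 76.67.
p = 77 reproduces all three channels after rounding.

77%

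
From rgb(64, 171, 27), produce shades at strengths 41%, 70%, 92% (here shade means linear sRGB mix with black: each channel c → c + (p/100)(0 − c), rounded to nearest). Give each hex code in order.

41%: (64 − 26.24 = 37.76→38, 171 − 70.11 = 100.89→101, 27 − 11.07 = 15.93→16) → #266510
70%: (64 − 44.8 = 19.2→19, 171 − 119.7 = 51.3→51, 27 − 18.9 = 8.1→8) → #133308
92%: (64 − 58.88 = 5.12→5, 171 − 157.32 = 13.68→14, 27 − 24.84 = 2.16→2) → #050e02

#266510, #133308, #050e02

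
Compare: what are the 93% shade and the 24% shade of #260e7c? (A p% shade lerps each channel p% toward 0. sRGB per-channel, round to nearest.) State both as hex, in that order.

#030109, #1d0b5e

#260e7c is rgb(38, 14, 124).
93% shade:
  R: 38 − 35.34 = 2.66 → 3
  G: 14 − 13.02 = 0.98 → 1
  B: 124 + 0.93×(0−124) = 124 − 115.32 = 8.68 → 9
  → #030109
24% shade:
  R: 38 + 0.24×(0−38) = 38 − 9.12 = 28.88 → 29
  G: 14 + 0.24×(0−14) = 14 − 3.36 = 10.64 → 11
  B: 124 − 29.76 = 94.24 → 94
  → #1d0b5e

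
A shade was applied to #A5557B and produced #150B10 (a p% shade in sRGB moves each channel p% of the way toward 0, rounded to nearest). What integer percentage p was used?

#A5557B is rgb(165, 85, 123); #150B10 is rgb(21, 11, 16).
On the R channel (widest range): 21 ≈ 165 + (p/100)(0 − 165), so p ≈ 100×(21 − 165)/(0 − 165) = -14400/-165 = 87.27.
p = 87 reproduces all three channels after rounding.

87%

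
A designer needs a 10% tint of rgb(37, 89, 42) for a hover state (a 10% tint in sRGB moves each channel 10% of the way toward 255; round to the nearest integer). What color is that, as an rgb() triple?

A 10% tint moves each channel 10% toward 255:
  R: 37 + 21.8 = 58.8 → 59
  G: 89 + 0.1×(255−89) = 89 + 16.6 = 105.6 → 106
  B: 42 + 21.3 = 63.3 → 63

rgb(59, 106, 63)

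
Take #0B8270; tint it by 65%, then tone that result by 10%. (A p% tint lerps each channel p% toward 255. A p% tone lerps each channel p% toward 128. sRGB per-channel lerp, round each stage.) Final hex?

#0B8270 is rgb(11, 130, 112).
Lerp each channel 65% toward 255:
  R: 11 + 0.65×(255−11) = 11 + 158.6 = 169.6 → 170
  G: 130 + 0.65×(255−130) = 130 + 81.25 = 211.25 → 211
  B: 112 + 0.65×(255−112) = 112 + 92.95 = 204.95 → 205
After the tint: rgb(170, 211, 205) = #AAD3CD.
Lerp each channel 10% toward 128:
  R: 170 − 4.2 = 165.8 → 166
  G: 211 + 0.1×(128−211) = 211 − 8.3 = 202.7 → 203
  B: 205 + 0.1×(128−205) = 205 − 7.7 = 197.3 → 197
rgb(166, 203, 197) = #A6CBC5.

#A6CBC5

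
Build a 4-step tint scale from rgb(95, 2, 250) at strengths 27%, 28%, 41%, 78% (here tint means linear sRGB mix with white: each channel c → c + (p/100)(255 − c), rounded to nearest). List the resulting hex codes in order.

27%: (95 + 43.2 = 138.2→138, 2 + 68.31 = 70.31→70, 250 + 1.35 = 251.35→251) → #8A46FB
28%: (95 + 44.8 = 139.8→140, 2 + 70.84 = 72.84→73, 250 + 1.4 = 251.4→251) → #8C49FB
41%: (95 + 65.6 = 160.6→161, 2 + 103.73 = 105.73→106, 250 + 2.05 = 252.05→252) → #A16AFC
78%: (95 + 124.8 = 219.8→220, 2 + 197.34 = 199.34→199, 250 + 3.9 = 253.9→254) → #DCC7FE

#8A46FB, #8C49FB, #A16AFC, #DCC7FE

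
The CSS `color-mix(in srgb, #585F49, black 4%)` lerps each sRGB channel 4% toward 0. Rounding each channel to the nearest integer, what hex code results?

#545B46

#585F49 is rgb(88, 95, 73).
A 4% shade moves each channel 4% toward 0:
  R: 88 + 0.04×(0−88) = 88 − 3.52 = 84.48 → 84
  G: 95 − 3.8 = 91.2 → 91
  B: 73 + 0.04×(0−73) = 73 − 2.92 = 70.08 → 70
rgb(84, 91, 70) = #545B46.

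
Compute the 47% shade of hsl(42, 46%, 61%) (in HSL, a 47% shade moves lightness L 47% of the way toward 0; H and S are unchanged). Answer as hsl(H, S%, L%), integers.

L moves 47% from 61 toward 0: 61 − 28.67 = 32.33 → 32.
H and S are unchanged.

hsl(42, 46%, 32%)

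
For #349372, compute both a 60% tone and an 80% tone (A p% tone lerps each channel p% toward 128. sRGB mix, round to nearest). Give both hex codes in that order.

#349372 is rgb(52, 147, 114).
60% tone:
  R: 52 + 0.6×(128−52) = 52 + 45.6 = 97.6 → 98
  G: 147 + 0.6×(128−147) = 147 − 11.4 = 135.6 → 136
  B: 114 + 0.6×(128−114) = 114 + 8.4 = 122.4 → 122
  → #62887a
80% tone:
  R: 52 + 0.8×(128−52) = 52 + 60.8 = 112.8 → 113
  G: 147 + 0.8×(128−147) = 147 − 15.2 = 131.8 → 132
  B: 114 + 0.8×(128−114) = 114 + 11.2 = 125.2 → 125
  → #71847d

#62887a, #71847d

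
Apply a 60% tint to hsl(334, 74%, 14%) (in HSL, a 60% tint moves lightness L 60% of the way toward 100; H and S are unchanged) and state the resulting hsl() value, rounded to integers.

hsl(334, 74%, 66%)

L moves 60% from 14 toward 100: 14 + 51.6 = 65.6 → 66.
H and S are unchanged.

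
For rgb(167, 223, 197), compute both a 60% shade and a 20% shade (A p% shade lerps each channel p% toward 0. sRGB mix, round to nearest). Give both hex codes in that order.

#43594F, #86B29E

60% shade:
  R: 167 − 100.2 = 66.8 → 67
  G: 223 − 133.8 = 89.2 → 89
  B: 197 + 0.6×(0−197) = 197 − 118.2 = 78.8 → 79
  → #43594F
20% shade:
  R: 167 + 0.2×(0−167) = 167 − 33.4 = 133.6 → 134
  G: 223 − 44.6 = 178.4 → 178
  B: 197 − 39.4 = 157.6 → 158
  → #86B29E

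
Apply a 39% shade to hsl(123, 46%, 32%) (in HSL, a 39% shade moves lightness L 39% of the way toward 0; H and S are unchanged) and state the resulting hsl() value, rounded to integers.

hsl(123, 46%, 20%)

L moves 39% from 32 toward 0: 32 − 12.48 = 19.52 → 20.
H and S are unchanged.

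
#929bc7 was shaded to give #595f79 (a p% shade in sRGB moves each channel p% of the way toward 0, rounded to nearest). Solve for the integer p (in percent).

39%

#929bc7 is rgb(146, 155, 199); #595f79 is rgb(89, 95, 121).
On the B channel (widest range): 121 ≈ 199 + (p/100)(0 − 199), so p ≈ 100×(121 − 199)/(0 − 199) = -7800/-199 = 39.20.
p = 39 reproduces all three channels after rounding.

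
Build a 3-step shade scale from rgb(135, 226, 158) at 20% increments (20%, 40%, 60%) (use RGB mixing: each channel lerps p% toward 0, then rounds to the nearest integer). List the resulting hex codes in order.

20%: (135 − 27 = 108→108, 226 − 45.2 = 180.8→181, 158 − 31.6 = 126.4→126) → #6CB57E
40%: (135 − 54 = 81→81, 226 − 90.4 = 135.6→136, 158 − 63.2 = 94.8→95) → #51885F
60%: (135 − 81 = 54→54, 226 − 135.6 = 90.4→90, 158 − 94.8 = 63.2→63) → #365A3F

#6CB57E, #51885F, #365A3F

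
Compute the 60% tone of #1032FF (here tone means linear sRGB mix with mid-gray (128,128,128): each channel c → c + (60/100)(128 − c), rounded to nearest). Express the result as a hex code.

#5361B3

#1032FF is rgb(16, 50, 255).
Per channel, c → c + 0.6(128 − c):
  R: 16 + 67.2 = 83.2 → 83
  G: 50 + 46.8 = 96.8 → 97
  B: 255 + 0.6×(128−255) = 255 − 76.2 = 178.8 → 179
rgb(83, 97, 179) = #5361B3.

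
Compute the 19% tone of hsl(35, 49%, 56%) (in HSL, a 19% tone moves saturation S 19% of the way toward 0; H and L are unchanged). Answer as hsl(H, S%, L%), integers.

S moves 19% from 49 toward 0: 49 − 9.31 = 39.69 → 40.
H and L are unchanged.

hsl(35, 40%, 56%)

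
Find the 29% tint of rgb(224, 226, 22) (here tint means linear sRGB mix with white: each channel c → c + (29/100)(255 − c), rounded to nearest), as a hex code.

#E9EA5A

A 29% tint moves each channel 29% toward 255:
  R: 224 + 0.29×(255−224) = 224 + 8.99 = 232.99 → 233
  G: 226 + 0.29×(255−226) = 226 + 8.41 = 234.41 → 234
  B: 22 + 0.29×(255−22) = 22 + 67.57 = 89.57 → 90
rgb(233, 234, 90) = #E9EA5A.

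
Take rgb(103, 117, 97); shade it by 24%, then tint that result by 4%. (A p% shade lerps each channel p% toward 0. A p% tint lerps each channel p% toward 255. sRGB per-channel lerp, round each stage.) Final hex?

#556051

Per channel, c → c + 0.24(0 − c):
  R: 103 + 0.24×(0−103) = 103 − 24.72 = 78.28 → 78
  G: 117 + 0.24×(0−117) = 117 − 28.08 = 88.92 → 89
  B: 97 − 23.28 = 73.72 → 74
After the shade: rgb(78, 89, 74) = #4E594A.
Per channel, c → c + 0.04(255 − c):
  R: 78 + 0.04×(255−78) = 78 + 7.08 = 85.08 → 85
  G: 89 + 6.64 = 95.64 → 96
  B: 74 + 0.04×(255−74) = 74 + 7.24 = 81.24 → 81
rgb(85, 96, 81) = #556051.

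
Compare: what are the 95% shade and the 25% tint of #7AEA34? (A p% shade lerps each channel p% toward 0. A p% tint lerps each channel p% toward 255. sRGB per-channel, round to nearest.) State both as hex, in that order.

#7AEA34 is rgb(122, 234, 52).
95% shade:
  R: 122 − 115.9 = 6.1 → 6
  G: 234 + 0.95×(0−234) = 234 − 222.3 = 11.7 → 12
  B: 52 + 0.95×(0−52) = 52 − 49.4 = 2.6 → 3
  → #060C03
25% tint:
  R: 122 + 33.25 = 155.25 → 155
  G: 234 + 5.25 = 239.25 → 239
  B: 52 + 50.75 = 102.75 → 103
  → #9BEF67

#060C03, #9BEF67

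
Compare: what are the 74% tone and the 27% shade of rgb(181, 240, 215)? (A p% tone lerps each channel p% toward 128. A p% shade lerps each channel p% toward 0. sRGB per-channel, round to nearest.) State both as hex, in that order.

#8E9D97, #84AF9D

74% tone:
  R: 181 + 0.74×(128−181) = 181 − 39.22 = 141.78 → 142
  G: 240 − 82.88 = 157.12 → 157
  B: 215 + 0.74×(128−215) = 215 − 64.38 = 150.62 → 151
  → #8E9D97
27% shade:
  R: 181 + 0.27×(0−181) = 181 − 48.87 = 132.13 → 132
  G: 240 − 64.8 = 175.2 → 175
  B: 215 − 58.05 = 156.95 → 157
  → #84AF9D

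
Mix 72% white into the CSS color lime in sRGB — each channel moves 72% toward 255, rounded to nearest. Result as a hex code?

CSS lime is rgb(0, 255, 0).
A 72% tint moves each channel 72% toward 255:
  R: 0 + 0.72×(255−0) = 0 + 183.6 = 183.6 → 184
  G: 255 + 0 = 255 → 255
  B: 0 + 183.6 = 183.6 → 184
rgb(184, 255, 184) = #B8FFB8.

#B8FFB8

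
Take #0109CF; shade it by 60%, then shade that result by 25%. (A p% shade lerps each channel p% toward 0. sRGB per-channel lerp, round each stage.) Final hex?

#0109CF is rgb(1, 9, 207).
Lerp each channel 60% toward 0:
  R: 1 + 0.6×(0−1) = 1 − 0.6 = 0.4 → 0
  G: 9 − 5.4 = 3.6 → 4
  B: 207 − 124.2 = 82.8 → 83
After the shade: rgb(0, 4, 83) = #000453.
Lerp each channel 25% toward 0:
  R: 0 + 0.25×(0−0) = 0 + 0 = 0 → 0
  G: 4 + 0.25×(0−4) = 4 − 1 = 3 → 3
  B: 83 + 0.25×(0−83) = 83 − 20.75 = 62.25 → 62
rgb(0, 3, 62) = #00033E.

#00033E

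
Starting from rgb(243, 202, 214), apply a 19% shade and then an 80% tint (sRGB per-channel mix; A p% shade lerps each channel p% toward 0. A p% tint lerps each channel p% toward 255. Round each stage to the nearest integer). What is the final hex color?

Per channel, c → c + 0.19(0 − c):
  R: 243 + 0.19×(0−243) = 243 − 46.17 = 196.83 → 197
  G: 202 − 38.38 = 163.62 → 164
  B: 214 − 40.66 = 173.34 → 173
After the shade: rgb(197, 164, 173) = #C5A4AD.
Per channel, c → c + 0.8(255 − c):
  R: 197 + 46.4 = 243.4 → 243
  G: 164 + 0.8×(255−164) = 164 + 72.8 = 236.8 → 237
  B: 173 + 0.8×(255−173) = 173 + 65.6 = 238.6 → 239
rgb(243, 237, 239) = #F3EDEF.

#F3EDEF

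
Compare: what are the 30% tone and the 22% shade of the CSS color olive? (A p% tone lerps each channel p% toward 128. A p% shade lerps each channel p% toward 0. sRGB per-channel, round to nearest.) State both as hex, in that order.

#808026, #646400

CSS olive is rgb(128, 128, 0).
30% tone:
  R: 128 + 0.3×(128−128) = 128 + 0 = 128 → 128
  G: 128 + 0.3×(128−128) = 128 + 0 = 128 → 128
  B: 0 + 0.3×(128−0) = 0 + 38.4 = 38.4 → 38
  → #808026
22% shade:
  R: 128 + 0.22×(0−128) = 128 − 28.16 = 99.84 → 100
  G: 128 + 0.22×(0−128) = 128 − 28.16 = 99.84 → 100
  B: 0 + 0.22×(0−0) = 0 + 0 = 0 → 0
  → #646400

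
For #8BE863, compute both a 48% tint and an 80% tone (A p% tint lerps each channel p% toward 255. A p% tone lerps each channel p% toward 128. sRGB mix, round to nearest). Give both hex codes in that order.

#C3F3AE, #82957A

#8BE863 is rgb(139, 232, 99).
48% tint:
  R: 139 + 55.68 = 194.68 → 195
  G: 232 + 11.04 = 243.04 → 243
  B: 99 + 0.48×(255−99) = 99 + 74.88 = 173.88 → 174
  → #C3F3AE
80% tone:
  R: 139 + 0.8×(128−139) = 139 − 8.8 = 130.2 → 130
  G: 232 − 83.2 = 148.8 → 149
  B: 99 + 0.8×(128−99) = 99 + 23.2 = 122.2 → 122
  → #82957A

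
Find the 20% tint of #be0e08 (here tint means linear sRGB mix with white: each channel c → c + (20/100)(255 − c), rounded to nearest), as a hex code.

#be0e08 is rgb(190, 14, 8).
A 20% tint moves each channel 20% toward 255:
  R: 190 + 0.2×(255−190) = 190 + 13 = 203 → 203
  G: 14 + 0.2×(255−14) = 14 + 48.2 = 62.2 → 62
  B: 8 + 0.2×(255−8) = 8 + 49.4 = 57.4 → 57
rgb(203, 62, 57) = #cb3e39.

#cb3e39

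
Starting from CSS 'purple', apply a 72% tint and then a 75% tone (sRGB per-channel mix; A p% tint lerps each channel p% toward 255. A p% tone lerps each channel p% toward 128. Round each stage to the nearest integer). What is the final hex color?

CSS purple is rgb(128, 0, 128).
Lerp each channel 72% toward 255:
  R: 128 + 0.72×(255−128) = 128 + 91.44 = 219.44 → 219
  G: 0 + 183.6 = 183.6 → 184
  B: 128 + 0.72×(255−128) = 128 + 91.44 = 219.44 → 219
After the tint: rgb(219, 184, 219) = #DBB8DB.
Per channel, c → c + 0.75(128 − c):
  R: 219 + 0.75×(128−219) = 219 − 68.25 = 150.75 → 151
  G: 184 + 0.75×(128−184) = 184 − 42 = 142 → 142
  B: 219 + 0.75×(128−219) = 219 − 68.25 = 150.75 → 151
rgb(151, 142, 151) = #978E97.

#978E97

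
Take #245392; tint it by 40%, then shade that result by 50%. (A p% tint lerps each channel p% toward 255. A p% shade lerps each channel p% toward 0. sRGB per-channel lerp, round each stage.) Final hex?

#3E4C5F

#245392 is rgb(36, 83, 146).
Per channel, c → c + 0.4(255 − c):
  R: 36 + 0.4×(255−36) = 36 + 87.6 = 123.6 → 124
  G: 83 + 0.4×(255−83) = 83 + 68.8 = 151.8 → 152
  B: 146 + 43.6 = 189.6 → 190
After the tint: rgb(124, 152, 190) = #7C98BE.
A 50% shade moves each channel 50% toward 0:
  R: 124 + 0.5×(0−124) = 124 − 62 = 62 → 62
  G: 152 − 76 = 76 → 76
  B: 190 + 0.5×(0−190) = 190 − 95 = 95 → 95
rgb(62, 76, 95) = #3E4C5F.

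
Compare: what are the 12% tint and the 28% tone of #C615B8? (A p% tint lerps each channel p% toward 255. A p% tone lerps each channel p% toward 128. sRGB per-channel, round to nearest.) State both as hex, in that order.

#CD31C1, #B233A8

#C615B8 is rgb(198, 21, 184).
12% tint:
  R: 198 + 6.84 = 204.84 → 205
  G: 21 + 0.12×(255−21) = 21 + 28.08 = 49.08 → 49
  B: 184 + 0.12×(255−184) = 184 + 8.52 = 192.52 → 193
  → #CD31C1
28% tone:
  R: 198 + 0.28×(128−198) = 198 − 19.6 = 178.4 → 178
  G: 21 + 0.28×(128−21) = 21 + 29.96 = 50.96 → 51
  B: 184 + 0.28×(128−184) = 184 − 15.68 = 168.32 → 168
  → #B233A8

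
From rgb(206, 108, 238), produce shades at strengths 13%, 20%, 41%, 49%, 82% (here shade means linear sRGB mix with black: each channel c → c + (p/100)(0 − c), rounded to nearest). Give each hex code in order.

#b35ecf, #a556be, #7a408c, #693779, #25132b

13%: (206 − 26.78 = 179.22→179, 108 − 14.04 = 93.96→94, 238 − 30.94 = 207.06→207) → #b35ecf
20%: (206 − 41.2 = 164.8→165, 108 − 21.6 = 86.4→86, 238 − 47.6 = 190.4→190) → #a556be
41%: (206 − 84.46 = 121.54→122, 108 − 44.28 = 63.72→64, 238 − 97.58 = 140.42→140) → #7a408c
49%: (206 − 100.94 = 105.06→105, 108 − 52.92 = 55.08→55, 238 − 116.62 = 121.38→121) → #693779
82%: (206 − 168.92 = 37.08→37, 108 − 88.56 = 19.44→19, 238 − 195.16 = 42.84→43) → #25132b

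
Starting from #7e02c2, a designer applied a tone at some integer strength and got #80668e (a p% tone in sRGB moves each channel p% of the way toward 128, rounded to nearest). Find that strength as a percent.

79%

#7e02c2 is rgb(126, 2, 194); #80668e is rgb(128, 102, 142).
On the G channel (widest range): 102 ≈ 2 + (p/100)(128 − 2), so p ≈ 100×(102 − 2)/(128 − 2) = 10000/126 = 79.37.
p = 79 reproduces all three channels after rounding.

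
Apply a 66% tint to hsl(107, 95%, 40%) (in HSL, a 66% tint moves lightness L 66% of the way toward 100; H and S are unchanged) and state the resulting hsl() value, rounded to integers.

hsl(107, 95%, 80%)

L moves 66% from 40 toward 100: 40 + 39.6 = 79.6 → 80.
H and S are unchanged.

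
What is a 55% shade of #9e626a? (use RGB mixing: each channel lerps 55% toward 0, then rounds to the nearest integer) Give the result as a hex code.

#9e626a is rgb(158, 98, 106).
A 55% shade moves each channel 55% toward 0:
  R: 158 + 0.55×(0−158) = 158 − 86.9 = 71.1 → 71
  G: 98 + 0.55×(0−98) = 98 − 53.9 = 44.1 → 44
  B: 106 + 0.55×(0−106) = 106 − 58.3 = 47.7 → 48
rgb(71, 44, 48) = #472c30.

#472c30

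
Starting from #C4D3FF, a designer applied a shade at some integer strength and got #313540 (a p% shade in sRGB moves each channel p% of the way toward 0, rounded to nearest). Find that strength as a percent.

#C4D3FF is rgb(196, 211, 255); #313540 is rgb(49, 53, 64).
On the B channel (widest range): 64 ≈ 255 + (p/100)(0 − 255), so p ≈ 100×(64 − 255)/(0 − 255) = -19100/-255 = 74.90.
p = 75 reproduces all three channels after rounding.

75%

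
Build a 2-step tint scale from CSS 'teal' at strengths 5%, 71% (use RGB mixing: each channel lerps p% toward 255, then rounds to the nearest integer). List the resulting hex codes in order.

#0D8686, #B5DADA

CSS teal is rgb(0, 128, 128).
5%: (0 + 12.75 = 12.75→13, 128 + 6.35 = 134.35→134, 128 + 6.35 = 134.35→134) → #0D8686
71%: (0 + 181.05 = 181.05→181, 128 + 90.17 = 218.17→218, 128 + 90.17 = 218.17→218) → #B5DADA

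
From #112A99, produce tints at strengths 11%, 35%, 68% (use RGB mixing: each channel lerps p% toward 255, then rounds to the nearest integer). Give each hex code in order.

#2B41A4, #6475BD, #B3BBDE

#112A99 is rgb(17, 42, 153).
11%: (17 + 26.18 = 43.18→43, 42 + 23.43 = 65.43→65, 153 + 11.22 = 164.22→164) → #2B41A4
35%: (17 + 83.3 = 100.3→100, 42 + 74.55 = 116.55→117, 153 + 35.7 = 188.7→189) → #6475BD
68%: (17 + 161.84 = 178.84→179, 42 + 144.84 = 186.84→187, 153 + 69.36 = 222.36→222) → #B3BBDE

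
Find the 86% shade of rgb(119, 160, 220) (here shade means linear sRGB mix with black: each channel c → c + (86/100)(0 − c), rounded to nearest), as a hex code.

An 86% shade moves each channel 86% toward 0:
  R: 119 + 0.86×(0−119) = 119 − 102.34 = 16.66 → 17
  G: 160 + 0.86×(0−160) = 160 − 137.6 = 22.4 → 22
  B: 220 − 189.2 = 30.8 → 31
rgb(17, 22, 31) = #11161F.

#11161F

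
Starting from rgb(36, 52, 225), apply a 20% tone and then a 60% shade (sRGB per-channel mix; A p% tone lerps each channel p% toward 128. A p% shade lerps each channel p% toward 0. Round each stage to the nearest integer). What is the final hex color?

#161B52

Per channel, c → c + 0.2(128 − c):
  R: 36 + 0.2×(128−36) = 36 + 18.4 = 54.4 → 54
  G: 52 + 0.2×(128−52) = 52 + 15.2 = 67.2 → 67
  B: 225 + 0.2×(128−225) = 225 − 19.4 = 205.6 → 206
After the tone: rgb(54, 67, 206) = #3643CE.
Per channel, c → c + 0.6(0 − c):
  R: 54 + 0.6×(0−54) = 54 − 32.4 = 21.6 → 22
  G: 67 − 40.2 = 26.8 → 27
  B: 206 − 123.6 = 82.4 → 82
rgb(22, 27, 82) = #161B52.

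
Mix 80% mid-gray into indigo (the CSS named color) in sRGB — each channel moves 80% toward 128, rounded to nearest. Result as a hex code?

CSS indigo is rgb(75, 0, 130).
Lerp each channel 80% toward 128:
  R: 75 + 0.8×(128−75) = 75 + 42.4 = 117.4 → 117
  G: 0 + 0.8×(128−0) = 0 + 102.4 = 102.4 → 102
  B: 130 − 1.6 = 128.4 → 128
rgb(117, 102, 128) = #756680.

#756680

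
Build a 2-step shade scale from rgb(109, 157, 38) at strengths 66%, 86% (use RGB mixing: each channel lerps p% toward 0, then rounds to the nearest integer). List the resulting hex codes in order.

66%: (109 − 71.94 = 37.06→37, 157 − 103.62 = 53.38→53, 38 − 25.08 = 12.92→13) → #25350D
86%: (109 − 93.74 = 15.26→15, 157 − 135.02 = 21.98→22, 38 − 32.68 = 5.32→5) → #0F1605

#25350D, #0F1605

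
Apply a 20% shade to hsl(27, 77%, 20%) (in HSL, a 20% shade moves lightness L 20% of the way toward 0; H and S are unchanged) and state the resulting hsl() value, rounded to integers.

L moves 20% from 20 toward 0: 20 − 4 = 16 → 16.
H and S are unchanged.

hsl(27, 77%, 16%)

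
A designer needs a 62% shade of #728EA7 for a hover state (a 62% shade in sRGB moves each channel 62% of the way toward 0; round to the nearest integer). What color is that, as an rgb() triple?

rgb(43, 54, 63)

#728EA7 is rgb(114, 142, 167).
Per channel, c → c + 0.62(0 − c):
  R: 114 − 70.68 = 43.32 → 43
  G: 142 + 0.62×(0−142) = 142 − 88.04 = 53.96 → 54
  B: 167 − 103.54 = 63.46 → 63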